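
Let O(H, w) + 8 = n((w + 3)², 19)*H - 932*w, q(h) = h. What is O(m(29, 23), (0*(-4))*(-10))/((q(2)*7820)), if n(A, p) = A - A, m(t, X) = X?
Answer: -1/1955 ≈ -0.00051151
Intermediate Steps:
n(A, p) = 0
O(H, w) = -8 - 932*w (O(H, w) = -8 + (0*H - 932*w) = -8 + (0 - 932*w) = -8 - 932*w)
O(m(29, 23), (0*(-4))*(-10))/((q(2)*7820)) = (-8 - 932*0*(-4)*(-10))/((2*7820)) = (-8 - 0*(-10))/15640 = (-8 - 932*0)*(1/15640) = (-8 + 0)*(1/15640) = -8*1/15640 = -1/1955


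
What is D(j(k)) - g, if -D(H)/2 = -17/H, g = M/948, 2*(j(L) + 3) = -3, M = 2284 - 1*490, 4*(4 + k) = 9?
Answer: -13435/1422 ≈ -9.4480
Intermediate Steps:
k = -7/4 (k = -4 + (¼)*9 = -4 + 9/4 = -7/4 ≈ -1.7500)
M = 1794 (M = 2284 - 490 = 1794)
j(L) = -9/2 (j(L) = -3 + (½)*(-3) = -3 - 3/2 = -9/2)
g = 299/158 (g = 1794/948 = 1794*(1/948) = 299/158 ≈ 1.8924)
D(H) = 34/H (D(H) = -(-34)/H = 34/H)
D(j(k)) - g = 34/(-9/2) - 1*299/158 = 34*(-2/9) - 299/158 = -68/9 - 299/158 = -13435/1422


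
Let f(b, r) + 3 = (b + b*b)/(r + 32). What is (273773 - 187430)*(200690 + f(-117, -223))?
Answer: 3308460422235/191 ≈ 1.7322e+10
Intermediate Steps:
f(b, r) = -3 + (b + b²)/(32 + r) (f(b, r) = -3 + (b + b*b)/(r + 32) = -3 + (b + b²)/(32 + r))
(273773 - 187430)*(200690 + f(-117, -223)) = (273773 - 187430)*(200690 + (-96 - 117 + (-117)² - 3*(-223))/(32 - 223)) = 86343*(200690 + (-96 - 117 + 13689 + 669)/(-191)) = 86343*(200690 - 1/191*14145) = 86343*(200690 - 14145/191) = 86343*(38317645/191) = 3308460422235/191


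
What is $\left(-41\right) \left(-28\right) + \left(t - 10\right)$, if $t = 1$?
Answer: $1139$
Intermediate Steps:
$\left(-41\right) \left(-28\right) + \left(t - 10\right) = \left(-41\right) \left(-28\right) + \left(1 - 10\right) = 1148 + \left(1 - 10\right) = 1148 - 9 = 1139$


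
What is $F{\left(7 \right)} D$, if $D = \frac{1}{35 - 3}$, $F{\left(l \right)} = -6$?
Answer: $- \frac{3}{16} \approx -0.1875$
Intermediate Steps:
$D = \frac{1}{32} \approx 0.03125$
$F{\left(7 \right)} D = \left(-6\right) \frac{1}{32} = - \frac{3}{16}$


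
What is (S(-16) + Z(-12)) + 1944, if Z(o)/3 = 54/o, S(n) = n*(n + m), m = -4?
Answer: 4501/2 ≈ 2250.5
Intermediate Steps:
S(n) = n*(-4 + n) (S(n) = n*(n - 4) = n*(-4 + n))
Z(o) = 162/o (Z(o) = 3*(54/o) = 162/o)
(S(-16) + Z(-12)) + 1944 = (-16*(-4 - 16) + 162/(-12)) + 1944 = (-16*(-20) + 162*(-1/12)) + 1944 = (320 - 27/2) + 1944 = 613/2 + 1944 = 4501/2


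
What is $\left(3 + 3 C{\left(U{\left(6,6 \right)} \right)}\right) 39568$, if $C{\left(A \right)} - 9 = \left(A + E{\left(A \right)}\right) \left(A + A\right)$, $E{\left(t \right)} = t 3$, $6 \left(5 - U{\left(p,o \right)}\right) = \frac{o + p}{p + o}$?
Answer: $\frac{70114496}{3} \approx 2.3371 \cdot 10^{7}$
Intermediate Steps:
$U{\left(p,o \right)} = \frac{29}{6}$ ($U{\left(p,o \right)} = 5 - \frac{\left(o + p\right) \frac{1}{p + o}}{6} = 5 - \frac{\left(o + p\right) \frac{1}{o + p}}{6} = 5 - \frac{1}{6} = \frac{29}{6}$)
$E{\left(t \right)} = 3 t$
$C{\left(A \right)} = 9 + 8 A^{2}$ ($C{\left(A \right)} = 9 + \left(A + 3 A\right) \left(A + A\right) = 9 + 4 A 2 A = 9 + 8 A^{2}$)
$\left(3 + 3 C{\left(U{\left(6,6 \right)} \right)}\right) 39568 = \left(3 + 3 \left(9 + 8 \left(\frac{29}{6}\right)^{2}\right)\right) 39568 = \left(3 + 3 \left(9 + 8 \cdot \frac{841}{36}\right)\right) 39568 = \left(3 + 3 \left(9 + \frac{1682}{9}\right)\right) 39568 = \left(3 + 3 \cdot \frac{1763}{9}\right) 39568 = \left(3 + \frac{1763}{3}\right) 39568 = \frac{1772}{3} \cdot 39568 = \frac{70114496}{3}$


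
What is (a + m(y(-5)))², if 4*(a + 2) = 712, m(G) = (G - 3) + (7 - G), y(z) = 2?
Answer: 32400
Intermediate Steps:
m(G) = 4 (m(G) = (-3 + G) + (7 - G) = 4)
a = 176 (a = -2 + (¼)*712 = -2 + 178 = 176)
(a + m(y(-5)))² = (176 + 4)² = 180² = 32400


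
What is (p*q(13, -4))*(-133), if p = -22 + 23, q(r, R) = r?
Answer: -1729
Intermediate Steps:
p = 1
(p*q(13, -4))*(-133) = (1*13)*(-133) = 13*(-133) = -1729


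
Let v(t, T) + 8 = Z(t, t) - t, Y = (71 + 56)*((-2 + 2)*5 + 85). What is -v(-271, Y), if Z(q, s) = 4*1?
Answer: -267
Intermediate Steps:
Z(q, s) = 4
Y = 10795 (Y = 127*(0*5 + 85) = 127*(0 + 85) = 127*85 = 10795)
v(t, T) = -4 - t (v(t, T) = -8 + (4 - t) = -4 - t)
-v(-271, Y) = -(-4 - 1*(-271)) = -(-4 + 271) = -1*267 = -267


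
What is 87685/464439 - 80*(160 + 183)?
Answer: -12744118475/464439 ≈ -27440.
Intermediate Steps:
87685/464439 - 80*(160 + 183) = 87685*(1/464439) - 80*343 = 87685/464439 - 1*27440 = 87685/464439 - 27440 = -12744118475/464439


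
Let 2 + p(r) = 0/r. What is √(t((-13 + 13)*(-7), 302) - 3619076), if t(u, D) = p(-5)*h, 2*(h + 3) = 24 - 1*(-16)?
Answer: 11*I*√29910 ≈ 1902.4*I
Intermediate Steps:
p(r) = -2 (p(r) = -2 + 0/r = -2 + 0 = -2)
h = 17 (h = -3 + (24 - 1*(-16))/2 = -3 + (24 + 16)/2 = -3 + (½)*40 = -3 + 20 = 17)
t(u, D) = -34 (t(u, D) = -2*17 = -34)
√(t((-13 + 13)*(-7), 302) - 3619076) = √(-34 - 3619076) = √(-3619110) = 11*I*√29910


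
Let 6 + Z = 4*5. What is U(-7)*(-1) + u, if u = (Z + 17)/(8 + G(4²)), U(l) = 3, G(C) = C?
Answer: -41/24 ≈ -1.7083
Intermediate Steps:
Z = 14 (Z = -6 + 4*5 = -6 + 20 = 14)
u = 31/24 (u = (14 + 17)/(8 + 4²) = 31/(8 + 16) = 31/24 ≈ 1.2917)
U(-7)*(-1) + u = 3*(-1) + 31/24 = -3 + 31/24 = -41/24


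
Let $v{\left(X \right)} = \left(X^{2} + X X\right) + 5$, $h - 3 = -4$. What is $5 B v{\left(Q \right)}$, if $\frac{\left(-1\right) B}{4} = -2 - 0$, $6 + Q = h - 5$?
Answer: $11720$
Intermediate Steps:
$h = -1$ ($h = 3 - 4 = -1$)
$Q = -12$ ($Q = -6 - 6 = -12$)
$B = 8$ ($B = - 4 \left(-2 - 0\right) = - 4 \left(-2 + 0\right) = \left(-4\right) \left(-2\right) = 8$)
$v{\left(X \right)} = 5 + 2 X^{2}$ ($v{\left(X \right)} = \left(X^{2} + X^{2}\right) + 5 = 2 X^{2} + 5 = 5 + 2 X^{2}$)
$5 B v{\left(Q \right)} = 5 \cdot 8 \left(5 + 2 \left(-12\right)^{2}\right) = 40 \left(5 + 2 \cdot 144\right) = 40 \left(5 + 288\right) = 40 \cdot 293 = 11720$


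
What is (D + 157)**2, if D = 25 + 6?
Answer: 35344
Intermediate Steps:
D = 31
(D + 157)**2 = (31 + 157)**2 = 188**2 = 35344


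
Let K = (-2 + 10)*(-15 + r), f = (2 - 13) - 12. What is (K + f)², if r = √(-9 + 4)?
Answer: 20129 - 2288*I*√5 ≈ 20129.0 - 5116.1*I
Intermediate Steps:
r = I*√5 (r = √(-5) = I*√5 ≈ 2.2361*I)
f = -23 (f = -11 - 12 = -23)
K = -120 + 8*I*√5 (K = (-2 + 10)*(-15 + I*√5) = 8*(-15 + I*√5) = -120 + 8*I*√5 ≈ -120.0 + 17.889*I)
(K + f)² = ((-120 + 8*I*√5) - 23)² = (-143 + 8*I*√5)²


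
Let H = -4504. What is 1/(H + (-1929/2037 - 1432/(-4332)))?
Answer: -735357/3312501215 ≈ -0.00022199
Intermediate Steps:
1/(H + (-1929/2037 - 1432/(-4332))) = 1/(-4504 + (-1929/2037 - 1432/(-4332))) = 1/(-4504 + (-1929*1/2037 - 1432*(-1/4332))) = 1/(-4504 + (-643/679 + 358/1083)) = 1/(-4504 - 453287/735357) = 1/(-3312501215/735357) = -735357/3312501215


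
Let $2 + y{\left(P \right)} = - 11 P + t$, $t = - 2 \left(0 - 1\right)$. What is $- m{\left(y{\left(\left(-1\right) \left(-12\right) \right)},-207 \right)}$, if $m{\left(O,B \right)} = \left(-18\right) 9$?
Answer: $162$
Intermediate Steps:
$t = 2$ ($t = \left(-2\right) \left(-1\right) = 2$)
$y{\left(P \right)} = - 11 P$ ($y{\left(P \right)} = -2 - \left(-2 + 11 P\right) = - 11 P$)
$m{\left(O,B \right)} = -162$
$- m{\left(y{\left(\left(-1\right) \left(-12\right) \right)},-207 \right)} = \left(-1\right) \left(-162\right) = 162$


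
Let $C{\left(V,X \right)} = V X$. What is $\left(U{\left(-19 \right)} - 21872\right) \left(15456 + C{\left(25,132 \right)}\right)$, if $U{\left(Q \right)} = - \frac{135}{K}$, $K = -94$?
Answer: $- \frac{19279601874}{47} \approx -4.102 \cdot 10^{8}$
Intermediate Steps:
$U{\left(Q \right)} = \frac{135}{94}$ ($U{\left(Q \right)} = - \frac{135}{-94} = \left(-135\right) \left(- \frac{1}{94}\right) = \frac{135}{94}$)
$\left(U{\left(-19 \right)} - 21872\right) \left(15456 + C{\left(25,132 \right)}\right) = \left(\frac{135}{94} - 21872\right) \left(15456 + 25 \cdot 132\right) = - \frac{2055833 \left(15456 + 3300\right)}{94} = \left(- \frac{2055833}{94}\right) 18756 = - \frac{19279601874}{47}$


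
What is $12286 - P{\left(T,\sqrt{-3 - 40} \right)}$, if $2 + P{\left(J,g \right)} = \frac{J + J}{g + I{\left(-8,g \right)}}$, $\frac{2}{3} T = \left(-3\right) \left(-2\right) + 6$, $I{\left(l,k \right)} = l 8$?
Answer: $\frac{50862336}{4139} + \frac{36 i \sqrt{43}}{4139} \approx 12289.0 + 0.057035 i$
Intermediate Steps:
$I{\left(l,k \right)} = 8 l$
$T = 18$ ($T = \frac{3 \left(\left(-3\right) \left(-2\right) + 6\right)}{2} = \frac{3 \left(6 + 6\right)}{2} = \frac{3}{2} \cdot 12 = 18$)
$P{\left(J,g \right)} = -2 + \frac{2 J}{-64 + g}$ ($P{\left(J,g \right)} = -2 + \frac{J + J}{g + 8 \left(-8\right)} = -2 + \frac{2 J}{g - 64} = -2 + \frac{2 J}{-64 + g}$)
$12286 - P{\left(T,\sqrt{-3 - 40} \right)} = 12286 - \frac{2 \left(64 + 18 - \sqrt{-3 - 40}\right)}{-64 + \sqrt{-3 - 40}} = 12286 - \frac{2 \left(64 + 18 - \sqrt{-43}\right)}{-64 + \sqrt{-43}} = 12286 - \frac{2 \left(64 + 18 - i \sqrt{43}\right)}{-64 + i \sqrt{43}} = 12286 - \frac{2 \left(82 - i \sqrt{43}\right)}{-64 + i \sqrt{43}}$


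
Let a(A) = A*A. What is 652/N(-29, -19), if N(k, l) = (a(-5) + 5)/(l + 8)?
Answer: -3586/15 ≈ -239.07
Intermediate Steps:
a(A) = A²
N(k, l) = 30/(8 + l) (N(k, l) = ((-5)² + 5)/(l + 8) = (25 + 5)/(8 + l) = 30/(8 + l))
652/N(-29, -19) = 652/((30/(8 - 19))) = 652/((30/(-11))) = 652/((30*(-1/11))) = 652/(-30/11) = 652*(-11/30) = -3586/15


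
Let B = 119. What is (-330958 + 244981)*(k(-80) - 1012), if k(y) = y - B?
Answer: 104118147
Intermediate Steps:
k(y) = -119 + y (k(y) = y - 1*119 = y - 119 = -119 + y)
(-330958 + 244981)*(k(-80) - 1012) = (-330958 + 244981)*((-119 - 80) - 1012) = -85977*(-199 - 1012) = -85977*(-1211) = 104118147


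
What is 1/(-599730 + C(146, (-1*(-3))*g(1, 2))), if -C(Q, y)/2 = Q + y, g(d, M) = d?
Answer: -1/600028 ≈ -1.6666e-6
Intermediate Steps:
C(Q, y) = -2*Q - 2*y (C(Q, y) = -2*(Q + y) = -2*Q - 2*y)
1/(-599730 + C(146, (-1*(-3))*g(1, 2))) = 1/(-599730 + (-2*146 - 2*(-1*(-3)))) = 1/(-599730 + (-292 - 6)) = 1/(-599730 - 298) = 1/(-600028) = -1/600028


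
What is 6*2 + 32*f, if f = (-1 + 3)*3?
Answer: 204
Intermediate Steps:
f = 6 (f = 2*3 = 6)
6*2 + 32*f = 6*2 + 32*6 = 12 + 192 = 204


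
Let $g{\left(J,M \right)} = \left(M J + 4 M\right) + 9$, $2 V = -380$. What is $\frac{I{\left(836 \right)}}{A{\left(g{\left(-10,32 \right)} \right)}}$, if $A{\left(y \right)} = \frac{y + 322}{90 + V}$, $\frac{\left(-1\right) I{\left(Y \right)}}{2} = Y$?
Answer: $\frac{167200}{139} \approx 1202.9$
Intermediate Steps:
$V = -190$ ($V = \frac{1}{2} \left(-380\right) = -190$)
$I{\left(Y \right)} = - 2 Y$
$g{\left(J,M \right)} = 9 + 4 M + J M$ ($g{\left(J,M \right)} = \left(J M + 4 M\right) + 9 = \left(4 M + J M\right) + 9 = 9 + 4 M + J M$)
$A{\left(y \right)} = - \frac{161}{50} - \frac{y}{100}$ ($A{\left(y \right)} = \frac{y + 322}{90 - 190} = \frac{322 + y}{-100} = \left(322 + y\right) \left(- \frac{1}{100}\right) = - \frac{161}{50} - \frac{y}{100}$)
$\frac{I{\left(836 \right)}}{A{\left(g{\left(-10,32 \right)} \right)}} = \frac{\left(-2\right) 836}{- \frac{161}{50} - \frac{9 + 4 \cdot 32 - 320}{100}} = - \frac{1672}{- \frac{161}{50} - \frac{9 + 128 - 320}{100}} = - \frac{1672}{- \frac{161}{50} - - \frac{183}{100}} = - \frac{1672}{- \frac{161}{50} + \frac{183}{100}} = - \frac{1672}{- \frac{139}{100}} = \left(-1672\right) \left(- \frac{100}{139}\right) = \frac{167200}{139}$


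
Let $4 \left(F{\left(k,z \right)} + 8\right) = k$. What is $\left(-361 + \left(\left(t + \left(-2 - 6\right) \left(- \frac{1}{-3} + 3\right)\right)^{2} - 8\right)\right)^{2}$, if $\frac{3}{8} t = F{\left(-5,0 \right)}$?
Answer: $\frac{415956025}{81} \approx 5.1353 \cdot 10^{6}$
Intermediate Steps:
$F{\left(k,z \right)} = -8 + \frac{k}{4}$
$t = - \frac{74}{3}$ ($t = \frac{8 \left(-8 + \frac{1}{4} \left(-5\right)\right)}{3} = \frac{8 \left(-8 - \frac{5}{4}\right)}{3} = \frac{8}{3} \left(- \frac{37}{4}\right) = - \frac{74}{3} \approx -24.667$)
$\left(-361 + \left(\left(t + \left(-2 - 6\right) \left(- \frac{1}{-3} + 3\right)\right)^{2} - 8\right)\right)^{2} = \left(-361 + \left(\left(- \frac{74}{3} + \left(-2 - 6\right) \left(- \frac{1}{-3} + 3\right)\right)^{2} - 8\right)\right)^{2} = \left(-361 - \left(8 - \left(- \frac{74}{3} - 8 \left(\left(-1\right) \left(- \frac{1}{3}\right) + 3\right)\right)^{2}\right)\right)^{2} = \left(-361 - \left(8 - \left(- \frac{74}{3} - 8 \left(\frac{1}{3} + 3\right)\right)^{2}\right)\right)^{2} = \left(-361 - \left(8 - \left(- \frac{74}{3} - \frac{80}{3}\right)^{2}\right)\right)^{2} = \left(-361 - \left(8 - \left(- \frac{154}{3}\right)^{2}\right)\right)^{2} = \left(-361 + \left(\frac{23716}{9} - 8\right)\right)^{2} = \left(-361 + \frac{23644}{9}\right)^{2} = \left(\frac{20395}{9}\right)^{2} = \frac{415956025}{81}$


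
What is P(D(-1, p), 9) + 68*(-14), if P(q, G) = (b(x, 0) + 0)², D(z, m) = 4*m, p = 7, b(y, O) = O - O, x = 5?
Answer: -952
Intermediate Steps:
b(y, O) = 0
P(q, G) = 0 (P(q, G) = (0 + 0)² = 0² = 0)
P(D(-1, p), 9) + 68*(-14) = 0 + 68*(-14) = 0 - 952 = -952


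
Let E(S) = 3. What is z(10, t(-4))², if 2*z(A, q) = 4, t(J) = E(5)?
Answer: 4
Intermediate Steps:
t(J) = 3
z(A, q) = 2 (z(A, q) = (½)*4 = 2)
z(10, t(-4))² = 2² = 4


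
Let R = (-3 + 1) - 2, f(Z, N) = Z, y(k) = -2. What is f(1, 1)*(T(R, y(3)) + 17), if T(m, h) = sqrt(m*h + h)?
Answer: 17 + sqrt(6) ≈ 19.449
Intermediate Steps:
R = -4 (R = -2 - 2 = -4)
T(m, h) = sqrt(h + h*m) (T(m, h) = sqrt(h*m + h) = sqrt(h + h*m))
f(1, 1)*(T(R, y(3)) + 17) = 1*(sqrt(-2*(1 - 4)) + 17) = 1*(sqrt(-2*(-3)) + 17) = 1*(sqrt(6) + 17) = 1*(17 + sqrt(6)) = 17 + sqrt(6)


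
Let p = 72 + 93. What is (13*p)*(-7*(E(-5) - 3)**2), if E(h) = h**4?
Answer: -5809063260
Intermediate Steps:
p = 165
(13*p)*(-7*(E(-5) - 3)**2) = (13*165)*(-7*((-5)**4 - 3)**2) = 2145*(-7*(625 - 3)**2) = 2145*(-7*622**2) = 2145*(-7*386884) = 2145*(-2708188) = -5809063260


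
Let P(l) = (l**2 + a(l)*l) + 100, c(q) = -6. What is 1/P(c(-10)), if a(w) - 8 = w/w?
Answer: 1/82 ≈ 0.012195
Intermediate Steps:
a(w) = 9 (a(w) = 8 + w/w = 8 + 1 = 9)
P(l) = 100 + l**2 + 9*l (P(l) = (l**2 + 9*l) + 100 = 100 + l**2 + 9*l)
1/P(c(-10)) = 1/(100 + (-6)**2 + 9*(-6)) = 1/(100 + 36 - 54) = 1/82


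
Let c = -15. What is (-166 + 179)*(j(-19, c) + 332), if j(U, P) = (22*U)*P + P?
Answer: 85631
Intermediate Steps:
j(U, P) = P + 22*P*U (j(U, P) = 22*P*U + P = P + 22*P*U)
(-166 + 179)*(j(-19, c) + 332) = (-166 + 179)*(-15*(1 + 22*(-19)) + 332) = 13*(-15*(1 - 418) + 332) = 13*(-15*(-417) + 332) = 13*(6255 + 332) = 13*6587 = 85631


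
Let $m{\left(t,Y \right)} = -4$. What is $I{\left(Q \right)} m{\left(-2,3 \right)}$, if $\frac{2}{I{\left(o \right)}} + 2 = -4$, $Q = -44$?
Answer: $\frac{4}{3} \approx 1.3333$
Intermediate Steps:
$I{\left(o \right)} = - \frac{1}{3}$ ($I{\left(o \right)} = \frac{2}{-2 - 4} = \frac{2}{-6} = 2 \left(- \frac{1}{6}\right) = - \frac{1}{3}$)
$I{\left(Q \right)} m{\left(-2,3 \right)} = \left(- \frac{1}{3}\right) \left(-4\right) = \frac{4}{3}$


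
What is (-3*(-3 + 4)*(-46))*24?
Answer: 3312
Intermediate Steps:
(-3*(-3 + 4)*(-46))*24 = (-3*1*(-46))*24 = -3*(-46)*24 = 138*24 = 3312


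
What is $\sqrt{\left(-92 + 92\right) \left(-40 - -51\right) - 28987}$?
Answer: $i \sqrt{28987} \approx 170.26 i$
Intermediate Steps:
$\sqrt{\left(-92 + 92\right) \left(-40 - -51\right) - 28987} = \sqrt{0 \left(-40 + 51\right) - 28987} = \sqrt{0 \cdot 11 - 28987} = \sqrt{0 - 28987} = \sqrt{-28987} = i \sqrt{28987}$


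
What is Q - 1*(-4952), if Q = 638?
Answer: 5590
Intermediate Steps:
Q - 1*(-4952) = 638 - 1*(-4952) = 638 + 4952 = 5590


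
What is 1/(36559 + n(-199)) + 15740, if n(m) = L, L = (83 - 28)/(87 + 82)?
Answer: 97249999409/6178526 ≈ 15740.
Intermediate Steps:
L = 55/169 ≈ 0.32544
n(m) = 55/169
1/(36559 + n(-199)) + 15740 = 1/(36559 + 55/169) + 15740 = 1/(6178526/169) + 15740 = 169/6178526 + 15740 = 97249999409/6178526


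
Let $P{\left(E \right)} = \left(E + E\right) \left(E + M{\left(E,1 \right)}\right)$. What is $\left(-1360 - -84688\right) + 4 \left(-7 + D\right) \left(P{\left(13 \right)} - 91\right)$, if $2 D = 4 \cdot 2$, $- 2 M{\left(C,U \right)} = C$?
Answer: $82392$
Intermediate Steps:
$M{\left(C,U \right)} = - \frac{C}{2}$
$D = 4$ ($D = \frac{4 \cdot 2}{2} = \frac{1}{2} \cdot 8 = 4$)
$P{\left(E \right)} = E^{2}$ ($P{\left(E \right)} = \left(E + E\right) \left(E - \frac{E}{2}\right) = 2 E \frac{E}{2} = E^{2}$)
$\left(-1360 - -84688\right) + 4 \left(-7 + D\right) \left(P{\left(13 \right)} - 91\right) = \left(-1360 - -84688\right) + 4 \left(-7 + 4\right) \left(13^{2} - 91\right) = \left(-1360 + 84688\right) + 4 \left(-3\right) \left(169 - 91\right) = 83328 - 936 = 82392$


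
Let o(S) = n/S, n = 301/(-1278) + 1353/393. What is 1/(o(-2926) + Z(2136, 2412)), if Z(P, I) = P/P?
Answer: 489865068/489328121 ≈ 1.0011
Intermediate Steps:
Z(P, I) = 1
n = 536947/167418 (n = 301*(-1/1278) + 1353*(1/393) = -301/1278 + 451/131 = 536947/167418 ≈ 3.2072)
o(S) = 536947/(167418*S)
1/(o(-2926) + Z(2136, 2412)) = 1/((536947/167418)/(-2926) + 1) = 1/((536947/167418)*(-1/2926) + 1) = 1/(-536947/489865068 + 1) = 1/(489328121/489865068) = 489865068/489328121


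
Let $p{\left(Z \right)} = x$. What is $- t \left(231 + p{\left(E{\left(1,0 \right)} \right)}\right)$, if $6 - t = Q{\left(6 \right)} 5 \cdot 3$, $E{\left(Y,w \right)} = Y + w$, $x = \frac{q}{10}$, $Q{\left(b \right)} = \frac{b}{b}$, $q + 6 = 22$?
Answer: $\frac{10467}{5} \approx 2093.4$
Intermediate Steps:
$q = 16$ ($q = -6 + 22 = 16$)
$Q{\left(b \right)} = 1$
$x = \frac{8}{5}$ ($x = \frac{16}{10} = 16 \cdot \frac{1}{10} = \frac{8}{5} \approx 1.6$)
$p{\left(Z \right)} = \frac{8}{5}$
$t = -9$ ($t = 6 - 1 \cdot 5 \cdot 3 = 6 - 5 \cdot 3 = 6 - 15 = -9$)
$- t \left(231 + p{\left(E{\left(1,0 \right)} \right)}\right) = \left(-1\right) \left(-9\right) \left(231 + \frac{8}{5}\right) = 9 \cdot \frac{1163}{5} = \frac{10467}{5}$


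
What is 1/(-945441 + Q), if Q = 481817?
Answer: -1/463624 ≈ -2.1569e-6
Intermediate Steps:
1/(-945441 + Q) = 1/(-945441 + 481817) = 1/(-463624) = -1/463624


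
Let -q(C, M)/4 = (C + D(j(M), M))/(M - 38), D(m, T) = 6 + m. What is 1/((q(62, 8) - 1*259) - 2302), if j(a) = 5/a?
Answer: -20/51037 ≈ -0.00039187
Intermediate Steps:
q(C, M) = -4*(6 + C + 5/M)/(-38 + M) (q(C, M) = -4*(C + (6 + 5/M))/(M - 38) = -4*(6 + C + 5/M)/(-38 + M))
1/((q(62, 8) - 1*259) - 2302) = 1/((4*(-5 - 1*8*(6 + 62))/(8*(-38 + 8)) - 1*259) - 2302) = 1/((4*(⅛)*(-5 - 1*8*68)/(-30) - 259) - 2302) = 1/((4*(⅛)*(-1/30)*(-5 - 544) - 259) - 2302) = 1/((4*(⅛)*(-1/30)*(-549) - 259) - 2302) = 1/((183/20 - 259) - 2302) = 1/(-4997/20 - 2302) = 1/(-51037/20) = -20/51037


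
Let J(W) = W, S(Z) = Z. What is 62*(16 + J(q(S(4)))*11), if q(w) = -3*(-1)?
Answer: 3038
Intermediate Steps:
q(w) = 3
62*(16 + J(q(S(4)))*11) = 62*(16 + 3*11) = 62*(16 + 33) = 62*49 = 3038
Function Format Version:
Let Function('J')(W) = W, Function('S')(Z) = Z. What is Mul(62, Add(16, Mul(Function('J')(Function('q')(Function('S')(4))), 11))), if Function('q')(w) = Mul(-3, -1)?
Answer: 3038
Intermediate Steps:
Function('q')(w) = 3
Mul(62, Add(16, Mul(Function('J')(Function('q')(Function('S')(4))), 11))) = Mul(62, Add(16, Mul(3, 11))) = Mul(62, Add(16, 33)) = Mul(62, 49) = 3038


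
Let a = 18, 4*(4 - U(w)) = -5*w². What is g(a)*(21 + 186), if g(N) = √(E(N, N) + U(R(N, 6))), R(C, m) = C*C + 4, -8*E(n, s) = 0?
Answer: 414*√33621 ≈ 75911.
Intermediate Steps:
E(n, s) = 0 (E(n, s) = -⅛*0 = 0)
R(C, m) = 4 + C² (R(C, m) = C² + 4 = 4 + C²)
U(w) = 4 + 5*w²/4 (U(w) = 4 - (-5)*w²/4 = 4 + 5*w²/4)
g(N) = √(4 + 5*(4 + N²)²/4) (g(N) = √(0 + (4 + 5*(4 + N²)²/4)) = √(4 + 5*(4 + N²)²/4))
g(a)*(21 + 186) = (√(16 + 5*(4 + 18²)²)/2)*(21 + 186) = (√(16 + 5*(4 + 324)²)/2)*207 = (√(16 + 5*328²)/2)*207 = (√(16 + 5*107584)/2)*207 = (√(16 + 537920)/2)*207 = (√537936/2)*207 = ((4*√33621)/2)*207 = (2*√33621)*207 = 414*√33621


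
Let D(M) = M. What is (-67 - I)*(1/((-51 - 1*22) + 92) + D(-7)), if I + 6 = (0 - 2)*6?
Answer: 6468/19 ≈ 340.42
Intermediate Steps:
I = -18 (I = -6 + (0 - 2)*6 = -6 - 2*6 = -6 - 12 = -18)
(-67 - I)*(1/((-51 - 1*22) + 92) + D(-7)) = (-67 - 1*(-18))*(1/((-51 - 1*22) + 92) - 7) = (-67 + 18)*(1/((-51 - 22) + 92) - 7) = -49*(1/(-73 + 92) - 7) = -49*(1/19 - 7) = -49*(-132/19) = 6468/19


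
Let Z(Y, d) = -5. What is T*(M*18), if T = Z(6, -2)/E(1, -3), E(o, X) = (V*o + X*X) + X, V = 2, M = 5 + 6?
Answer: -495/4 ≈ -123.75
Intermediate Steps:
M = 11
E(o, X) = X + X² + 2*o (E(o, X) = (2*o + X*X) + X = (2*o + X²) + X = (X² + 2*o) + X = X + X² + 2*o)
T = -5/8 (T = -5/(-3 + (-3)² + 2*1) = -5/(-3 + 9 + 2) = -5/8 ≈ -0.62500)
T*(M*18) = -55*18/8 = -5/8*198 = -495/4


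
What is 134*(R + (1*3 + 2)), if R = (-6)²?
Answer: 5494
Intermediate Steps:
R = 36
134*(R + (1*3 + 2)) = 134*(36 + (1*3 + 2)) = 134*(36 + (3 + 2)) = 134*(36 + 5) = 134*41 = 5494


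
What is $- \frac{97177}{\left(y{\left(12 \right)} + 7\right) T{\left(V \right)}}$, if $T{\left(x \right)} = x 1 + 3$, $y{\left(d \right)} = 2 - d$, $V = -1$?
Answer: $\frac{97177}{6} \approx 16196.0$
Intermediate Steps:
$T{\left(x \right)} = 3 + x$ ($T{\left(x \right)} = x + 3 = 3 + x$)
$- \frac{97177}{\left(y{\left(12 \right)} + 7\right) T{\left(V \right)}} = - \frac{97177}{\left(\left(2 - 12\right) + 7\right) \left(3 - 1\right)} = - \frac{97177}{\left(\left(2 - 12\right) + 7\right) 2} = - \frac{97177}{\left(-10 + 7\right) 2} = - \frac{97177}{\left(-3\right) 2} = - \frac{97177}{-6} = \left(-97177\right) \left(- \frac{1}{6}\right) = \frac{97177}{6}$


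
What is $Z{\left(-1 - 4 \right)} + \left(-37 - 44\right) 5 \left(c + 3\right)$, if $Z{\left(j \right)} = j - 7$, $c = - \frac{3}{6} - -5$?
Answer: $- \frac{6099}{2} \approx -3049.5$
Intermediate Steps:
$c = \frac{9}{2}$ ($c = \left(-3\right) \frac{1}{6} + 5 = - \frac{1}{2} + 5 = \frac{9}{2} \approx 4.5$)
$Z{\left(j \right)} = -7 + j$ ($Z{\left(j \right)} = j - 7 = -7 + j$)
$Z{\left(-1 - 4 \right)} + \left(-37 - 44\right) 5 \left(c + 3\right) = \left(-7 - 5\right) + \left(-37 - 44\right) 5 \left(\frac{9}{2} + 3\right) = \left(-7 - 5\right) - 81 \cdot 5 \cdot \frac{15}{2} = -12 - \frac{6075}{2} = - \frac{6099}{2}$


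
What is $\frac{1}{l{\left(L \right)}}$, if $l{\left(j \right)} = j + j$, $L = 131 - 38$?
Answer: $\frac{1}{186} \approx 0.0053763$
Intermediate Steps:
$L = 93$
$l{\left(j \right)} = 2 j$
$\frac{1}{l{\left(L \right)}} = \frac{1}{2 \cdot 93} = \frac{1}{186}$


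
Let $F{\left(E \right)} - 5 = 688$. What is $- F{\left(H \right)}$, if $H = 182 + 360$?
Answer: $-693$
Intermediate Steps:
$H = 542$
$F{\left(E \right)} = 693$ ($F{\left(E \right)} = 5 + 688 = 693$)
$- F{\left(H \right)} = \left(-1\right) 693 = -693$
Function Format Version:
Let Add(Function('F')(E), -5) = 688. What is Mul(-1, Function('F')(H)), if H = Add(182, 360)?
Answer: -693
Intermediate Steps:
H = 542
Function('F')(E) = 693 (Function('F')(E) = Add(5, 688) = 693)
Mul(-1, Function('F')(H)) = Mul(-1, 693) = -693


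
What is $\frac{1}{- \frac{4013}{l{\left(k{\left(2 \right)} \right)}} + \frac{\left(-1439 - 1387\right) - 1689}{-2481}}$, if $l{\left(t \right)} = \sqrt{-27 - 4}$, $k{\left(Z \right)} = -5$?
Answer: $\frac{38583685}{11014178415776} - \frac{2744607077 i \sqrt{31}}{11014178415776} \approx 3.5031 \cdot 10^{-6} - 0.0013874 i$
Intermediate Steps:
$l{\left(t \right)} = i \sqrt{31}$ ($l{\left(t \right)} = \sqrt{-31} = i \sqrt{31}$)
$\frac{1}{- \frac{4013}{l{\left(k{\left(2 \right)} \right)}} + \frac{\left(-1439 - 1387\right) - 1689}{-2481}} = \frac{1}{- \frac{4013}{i \sqrt{31}} + \frac{\left(-1439 - 1387\right) - 1689}{-2481}} = \frac{1}{- 4013 \left(- \frac{i \sqrt{31}}{31}\right) + \left(-2826 - 1689\right) \left(- \frac{1}{2481}\right)} = \frac{1}{\frac{4013 i \sqrt{31}}{31} - - \frac{1505}{827}} = \frac{1}{\frac{4013 i \sqrt{31}}{31} + \frac{1505}{827}} = \frac{1}{\frac{1505}{827} + \frac{4013 i \sqrt{31}}{31}}$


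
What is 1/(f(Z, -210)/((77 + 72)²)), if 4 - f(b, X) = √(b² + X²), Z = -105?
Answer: -88804/55109 - 2331105*√5/55109 ≈ -96.197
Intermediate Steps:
f(b, X) = 4 - √(X² + b²) (f(b, X) = 4 - √(b² + X²) = 4 - √(X² + b²))
1/(f(Z, -210)/((77 + 72)²)) = 1/((4 - √((-210)² + (-105)²))/((77 + 72)²)) = 1/((4 - √(44100 + 11025))/(149²)) = 1/((4 - √55125)/22201) = 1/((4 - 105*√5)*(1/22201)) = 1/(4/22201 - 105*√5/22201)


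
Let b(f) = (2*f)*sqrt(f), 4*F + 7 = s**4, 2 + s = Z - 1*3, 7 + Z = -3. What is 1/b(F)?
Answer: sqrt(50618)/640545481 ≈ 3.5124e-7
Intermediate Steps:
Z = -10 (Z = -7 - 3 = -10)
s = -15 (s = -2 + (-10 - 1*3) = -2 + (-10 - 3) = -2 - 13 = -15)
F = 25309/2 (F = -7/4 + (1/4)*(-15)**4 = -7/4 + (1/4)*50625 = -7/4 + 50625/4 = 25309/2 ≈ 12655.)
b(f) = 2*f**(3/2)
1/b(F) = 1/(2*(25309/2)**(3/2)) = 1/(2*(25309*sqrt(50618)/4)) = 1/(25309*sqrt(50618)/2) = sqrt(50618)/640545481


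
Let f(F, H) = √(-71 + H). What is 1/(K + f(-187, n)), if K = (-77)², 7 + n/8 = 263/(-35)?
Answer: 207515/1230362984 - I*√229215/1230362984 ≈ 0.00016866 - 3.8912e-7*I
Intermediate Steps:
n = -4064/35 (n = -56 + 8*(263/(-35)) = -56 + 8*(263*(-1/35)) = -56 + 8*(-263/35) = -56 - 2104/35 = -4064/35 ≈ -116.11)
K = 5929
1/(K + f(-187, n)) = 1/(5929 + √(-71 - 4064/35)) = 1/(5929 + √(-6549/35)) = 1/(5929 + I*√229215/35)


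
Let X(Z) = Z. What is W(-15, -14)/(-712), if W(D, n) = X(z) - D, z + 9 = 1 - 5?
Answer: -1/356 ≈ -0.0028090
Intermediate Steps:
z = -13 (z = -9 + (1 - 5) = -9 - 4 = -13)
W(D, n) = -13 - D
W(-15, -14)/(-712) = (-13 - 1*(-15))/(-712) = (-13 + 15)*(-1/712) = 2*(-1/712) = -1/356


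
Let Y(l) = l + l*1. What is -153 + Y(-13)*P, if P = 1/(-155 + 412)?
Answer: -39347/257 ≈ -153.10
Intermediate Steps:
P = 1/257 ≈ 0.0038911
Y(l) = 2*l (Y(l) = l + l = 2*l)
-153 + Y(-13)*P = -153 + (2*(-13))*(1/257) = -153 - 26*1/257 = -153 - 26/257 = -39347/257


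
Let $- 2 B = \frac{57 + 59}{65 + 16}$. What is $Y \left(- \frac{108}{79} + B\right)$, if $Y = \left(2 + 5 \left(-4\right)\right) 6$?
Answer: $\frac{53320}{237} \approx 224.98$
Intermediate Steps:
$B = - \frac{58}{81}$ ($B = - \frac{\left(57 + 59\right) \frac{1}{65 + 16}}{2} = - \frac{116 \cdot \frac{1}{81}}{2} = \left(- \frac{1}{2}\right) \frac{116}{81} = - \frac{58}{81} \approx -0.71605$)
$Y = -108$ ($Y = \left(2 - 20\right) 6 = \left(-18\right) 6 = -108$)
$Y \left(- \frac{108}{79} + B\right) = - 108 \left(- \frac{108}{79} - \frac{58}{81}\right) = \left(-108\right) \left(- \frac{13330}{6399}\right) = \frac{53320}{237}$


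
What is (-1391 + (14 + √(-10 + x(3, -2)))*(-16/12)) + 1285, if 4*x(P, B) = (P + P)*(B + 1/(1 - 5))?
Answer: -374/3 - I*√214/3 ≈ -124.67 - 4.8762*I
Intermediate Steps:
x(P, B) = P*(-¼ + B)/2 (x(P, B) = ((P + P)*(B + 1/(1 - 5)))/4 = ((2*P)*(B + 1/(-4)))/4 = ((2*P)*(B - ¼))/4 = ((2*P)*(-¼ + B))/4 = (2*P*(-¼ + B))/4 = P*(-¼ + B)/2)
(-1391 + (14 + √(-10 + x(3, -2)))*(-16/12)) + 1285 = (-1391 + (14 + √(-10 + (⅛)*3*(-1 + 4*(-2))))*(-16/12)) + 1285 = (-1391 + (14 + √(-10 + (⅛)*3*(-1 - 8)))*(-16*1/12)) + 1285 = (-1391 + (14 + √(-10 + (⅛)*3*(-9)))*(-4/3)) + 1285 = (-1391 + (14 + √(-10 - 27/8))*(-4/3)) + 1285 = (-1391 + (14 + √(-107/8))*(-4/3)) + 1285 = (-1391 + (14 + I*√214/4)*(-4/3)) + 1285 = (-1391 + (-56/3 - I*√214/3)) + 1285 = (-4229/3 - I*√214/3) + 1285 = -374/3 - I*√214/3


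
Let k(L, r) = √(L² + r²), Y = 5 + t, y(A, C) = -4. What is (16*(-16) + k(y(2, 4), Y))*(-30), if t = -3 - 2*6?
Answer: 7680 - 60*√29 ≈ 7356.9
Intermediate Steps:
t = -15 (t = -3 - 12 = -15)
Y = -10 (Y = 5 - 15 = -10)
(16*(-16) + k(y(2, 4), Y))*(-30) = (16*(-16) + √((-4)² + (-10)²))*(-30) = (-256 + √(16 + 100))*(-30) = (-256 + √116)*(-30) = (-256 + 2*√29)*(-30) = 7680 - 60*√29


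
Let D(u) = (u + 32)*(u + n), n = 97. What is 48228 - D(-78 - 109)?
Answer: 34278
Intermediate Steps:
D(u) = (32 + u)*(97 + u) (D(u) = (u + 32)*(u + 97) = (32 + u)*(97 + u))
48228 - D(-78 - 109) = 48228 - (3104 + (-78 - 109)² + 129*(-78 - 109)) = 48228 - (3104 + (-187)² + 129*(-187)) = 48228 - (3104 + 34969 - 24123) = 48228 - 1*13950 = 48228 - 13950 = 34278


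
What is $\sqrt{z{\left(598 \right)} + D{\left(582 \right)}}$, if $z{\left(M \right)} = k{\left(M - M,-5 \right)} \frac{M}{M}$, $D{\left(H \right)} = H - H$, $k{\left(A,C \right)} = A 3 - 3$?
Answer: $i \sqrt{3} \approx 1.732 i$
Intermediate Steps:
$k{\left(A,C \right)} = -3 + 3 A$ ($k{\left(A,C \right)} = 3 A - 3 = -3 + 3 A$)
$D{\left(H \right)} = 0$
$z{\left(M \right)} = -3$ ($z{\left(M \right)} = \left(-3 + 3 \left(M - M\right)\right) \frac{M}{M} = \left(-3 + 3 \cdot 0\right) 1 = \left(-3 + 0\right) 1 = \left(-3\right) 1 = -3$)
$\sqrt{z{\left(598 \right)} + D{\left(582 \right)}} = \sqrt{-3 + 0} = \sqrt{-3} = i \sqrt{3}$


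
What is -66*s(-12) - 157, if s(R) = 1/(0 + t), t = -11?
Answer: -151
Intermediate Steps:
s(R) = -1/11 (s(R) = 1/(0 - 11) = 1/(-11) = -1/11)
-66*s(-12) - 157 = -66*(-1/11) - 157 = 6 - 157 = -151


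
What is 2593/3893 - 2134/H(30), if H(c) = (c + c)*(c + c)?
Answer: 513569/7007400 ≈ 0.073290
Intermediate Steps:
H(c) = 4*c² (H(c) = (2*c)*(2*c) = 4*c²)
2593/3893 - 2134/H(30) = 2593/3893 - 2134/(4*30²) = 2593*(1/3893) - 2134/(4*900) = 2593/3893 - 2134/3600 = 2593/3893 - 2134*1/3600 = 2593/3893 - 1067/1800 = 513569/7007400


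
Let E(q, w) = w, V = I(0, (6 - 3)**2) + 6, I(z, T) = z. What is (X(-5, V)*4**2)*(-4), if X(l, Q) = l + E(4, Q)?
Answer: -64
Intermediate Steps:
V = 6 (V = 0 + 6 = 6)
X(l, Q) = Q + l (X(l, Q) = l + Q = Q + l)
(X(-5, V)*4**2)*(-4) = ((6 - 5)*4**2)*(-4) = (1*16)*(-4) = 16*(-4) = -64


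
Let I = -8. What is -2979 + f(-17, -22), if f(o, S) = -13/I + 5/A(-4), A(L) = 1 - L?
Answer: -23811/8 ≈ -2976.4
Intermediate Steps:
f(o, S) = 21/8 (f(o, S) = -13/(-8) + 5/(1 - 1*(-4)) = -13*(-1/8) + 5/(1 + 4) = 13/8 + 5/5 = 13/8 + 5*(1/5) = 13/8 + 1 = 21/8)
-2979 + f(-17, -22) = -2979 + 21/8 = -23811/8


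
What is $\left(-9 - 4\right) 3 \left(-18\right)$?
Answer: $702$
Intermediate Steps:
$\left(-9 - 4\right) 3 \left(-18\right) = \left(-13\right) 3 \left(-18\right) = \left(-39\right) \left(-18\right) = 702$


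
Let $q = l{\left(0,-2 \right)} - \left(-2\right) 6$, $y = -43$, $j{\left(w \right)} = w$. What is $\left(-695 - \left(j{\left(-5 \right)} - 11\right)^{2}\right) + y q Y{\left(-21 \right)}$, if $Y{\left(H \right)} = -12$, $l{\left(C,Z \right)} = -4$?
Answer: $3177$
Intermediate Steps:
$q = 8$ ($q = -4 - \left(-2\right) 6 = -4 - -12 = -4 + 12 = 8$)
$\left(-695 - \left(j{\left(-5 \right)} - 11\right)^{2}\right) + y q Y{\left(-21 \right)} = \left(-695 - \left(-5 - 11\right)^{2}\right) + \left(-43\right) 8 \left(-12\right) = \left(-695 - \left(-16\right)^{2}\right) - -4128 = \left(-695 - 256\right) + 4128 = -951 + 4128 = 3177$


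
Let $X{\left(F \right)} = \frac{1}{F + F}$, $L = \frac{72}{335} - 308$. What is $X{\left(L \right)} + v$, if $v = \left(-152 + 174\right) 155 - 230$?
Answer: $\frac{655766545}{206216} \approx 3180.0$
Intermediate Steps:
$L = - \frac{103108}{335}$ ($L = 72 \cdot \frac{1}{335} - 308 = \frac{72}{335} - 308 = - \frac{103108}{335} \approx -307.79$)
$X{\left(F \right)} = \frac{1}{2 F}$
$v = 3180$ ($v = 22 \cdot 155 - 230 = 3410 - 230 = 3180$)
$X{\left(L \right)} + v = \frac{1}{2 \left(- \frac{103108}{335}\right)} + 3180 = \frac{1}{2} \left(- \frac{335}{103108}\right) + 3180 = - \frac{335}{206216} + 3180 = \frac{655766545}{206216}$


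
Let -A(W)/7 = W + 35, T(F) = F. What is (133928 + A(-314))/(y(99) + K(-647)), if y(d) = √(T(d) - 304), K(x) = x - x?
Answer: -135881*I*√205/205 ≈ -9490.3*I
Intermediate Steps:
K(x) = 0
y(d) = √(-304 + d) (y(d) = √(d - 304) = √(-304 + d))
A(W) = -245 - 7*W (A(W) = -7*(W + 35) = -7*(35 + W) = -245 - 7*W)
(133928 + A(-314))/(y(99) + K(-647)) = (133928 + (-245 - 7*(-314)))/(√(-304 + 99) + 0) = (133928 + (-245 + 2198))/(√(-205) + 0) = (133928 + 1953)/(I*√205 + 0) = 135881/((I*√205)) = 135881*(-I*√205/205) = -135881*I*√205/205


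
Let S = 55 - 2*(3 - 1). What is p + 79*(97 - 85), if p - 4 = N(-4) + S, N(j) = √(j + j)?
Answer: 1003 + 2*I*√2 ≈ 1003.0 + 2.8284*I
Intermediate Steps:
N(j) = √2*√j (N(j) = √(2*j) = √2*√j)
S = 51 (S = 55 - 2*2 = 55 - 4 = 51)
p = 55 + 2*I*√2 (p = 4 + (√2*√(-4) + 51) = 4 + (√2*(2*I) + 51) = 4 + (2*I*√2 + 51) = 4 + (51 + 2*I*√2) = 55 + 2*I*√2 ≈ 55.0 + 2.8284*I)
p + 79*(97 - 85) = (55 + 2*I*√2) + 79*(97 - 85) = (55 + 2*I*√2) + 79*12 = (55 + 2*I*√2) + 948 = 1003 + 2*I*√2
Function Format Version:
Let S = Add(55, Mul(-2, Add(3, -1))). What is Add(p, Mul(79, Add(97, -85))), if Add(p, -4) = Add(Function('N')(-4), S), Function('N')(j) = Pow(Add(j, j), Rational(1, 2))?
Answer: Add(1003, Mul(2, I, Pow(2, Rational(1, 2)))) ≈ Add(1003.0, Mul(2.8284, I))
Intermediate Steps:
Function('N')(j) = Mul(Pow(2, Rational(1, 2)), Pow(j, Rational(1, 2))) (Function('N')(j) = Pow(Mul(2, j), Rational(1, 2)) = Mul(Pow(2, Rational(1, 2)), Pow(j, Rational(1, 2))))
S = 51 (S = Add(55, Mul(-2, 2)) = Add(55, -4) = 51)
p = Add(55, Mul(2, I, Pow(2, Rational(1, 2)))) (p = Add(4, Add(Mul(Pow(2, Rational(1, 2)), Pow(-4, Rational(1, 2))), 51)) = Add(4, Add(Mul(Pow(2, Rational(1, 2)), Mul(2, I)), 51)) = Add(4, Add(Mul(2, I, Pow(2, Rational(1, 2))), 51)) = Add(4, Add(51, Mul(2, I, Pow(2, Rational(1, 2))))) = Add(55, Mul(2, I, Pow(2, Rational(1, 2)))) ≈ Add(55.000, Mul(2.8284, I)))
Add(p, Mul(79, Add(97, -85))) = Add(Add(55, Mul(2, I, Pow(2, Rational(1, 2)))), Mul(79, Add(97, -85))) = Add(Add(55, Mul(2, I, Pow(2, Rational(1, 2)))), Mul(79, 12)) = Add(Add(55, Mul(2, I, Pow(2, Rational(1, 2)))), 948) = Add(1003, Mul(2, I, Pow(2, Rational(1, 2))))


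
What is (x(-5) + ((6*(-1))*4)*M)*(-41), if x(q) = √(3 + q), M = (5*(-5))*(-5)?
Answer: 123000 - 41*I*√2 ≈ 1.23e+5 - 57.983*I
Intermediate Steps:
M = 125 (M = -25*(-5) = 125)
(x(-5) + ((6*(-1))*4)*M)*(-41) = (√(3 - 5) + ((6*(-1))*4)*125)*(-41) = (√(-2) - 6*4*125)*(-41) = (I*√2 - 24*125)*(-41) = (I*√2 - 3000)*(-41) = (-3000 + I*√2)*(-41) = 123000 - 41*I*√2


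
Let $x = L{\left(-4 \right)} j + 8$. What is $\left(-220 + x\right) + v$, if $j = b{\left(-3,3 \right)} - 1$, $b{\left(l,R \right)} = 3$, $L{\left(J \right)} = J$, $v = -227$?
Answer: $-447$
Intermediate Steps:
$j = 2$ ($j = 3 - 1 = 2$)
$x = 0$ ($x = \left(-4\right) 2 + 8 = -8 + 8 = 0$)
$\left(-220 + x\right) + v = \left(-220 + 0\right) - 227 = -220 - 227 = -447$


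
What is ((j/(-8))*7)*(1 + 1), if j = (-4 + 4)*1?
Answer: 0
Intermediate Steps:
j = 0 (j = 0*1 = 0)
((j/(-8))*7)*(1 + 1) = ((0/(-8))*7)*(1 + 1) = ((0*(-1/8))*7)*2 = (0*7)*2 = 0*2 = 0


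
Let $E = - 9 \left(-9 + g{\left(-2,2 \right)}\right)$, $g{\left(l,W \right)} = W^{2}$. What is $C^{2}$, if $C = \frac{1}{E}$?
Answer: $\frac{1}{2025} \approx 0.00049383$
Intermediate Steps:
$E = 45$ ($E = - 9 \left(-9 + 2^{2}\right) = - 9 \left(-9 + 4\right) = \left(-9\right) \left(-5\right) = 45$)
$C = \frac{1}{45} \approx 0.022222$
$C^{2} = \left(\frac{1}{45}\right)^{2} = \frac{1}{2025}$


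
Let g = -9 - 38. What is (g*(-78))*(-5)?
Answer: -18330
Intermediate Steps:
g = -47
(g*(-78))*(-5) = -47*(-78)*(-5) = 3666*(-5) = -18330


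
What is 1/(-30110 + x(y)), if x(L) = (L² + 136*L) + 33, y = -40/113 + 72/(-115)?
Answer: -168870025/5101450123749 ≈ -3.3102e-5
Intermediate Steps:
y = -12736/12995 (y = -40*1/113 + 72*(-1/115) = -40/113 - 72/115 = -12736/12995 ≈ -0.98007)
x(L) = 33 + L² + 136*L
1/(-30110 + x(y)) = 1/(-30110 + (33 + (-12736/12995)² + 136*(-12736/12995))) = 1/(-30110 + (33 + 162205696/168870025 - 1732096/12995)) = 1/(-30110 - 16773670999/168870025) = 1/(-5101450123749/168870025) = -168870025/5101450123749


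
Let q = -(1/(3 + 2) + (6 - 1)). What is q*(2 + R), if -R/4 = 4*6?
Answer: 2444/5 ≈ 488.80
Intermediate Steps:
q = -26/5 (q = -(1/5 + 5) = -1*26/5 = -26/5 ≈ -5.2000)
R = -96 (R = -16*6 = -4*24 = -96)
q*(2 + R) = -26*(2 - 96)/5 = -26/5*(-94) = 2444/5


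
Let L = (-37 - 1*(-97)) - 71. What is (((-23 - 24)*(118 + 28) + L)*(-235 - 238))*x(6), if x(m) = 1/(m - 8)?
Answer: -3250929/2 ≈ -1.6255e+6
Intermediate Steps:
x(m) = 1/(-8 + m)
L = -11 (L = (-37 + 97) - 71 = 60 - 71 = -11)
(((-23 - 24)*(118 + 28) + L)*(-235 - 238))*x(6) = (((-23 - 24)*(118 + 28) - 11)*(-235 - 238))/(-8 + 6) = ((-47*146 - 11)*(-473))/(-2) = ((-6862 - 11)*(-473))*(-1/2) = -6873*(-473)*(-1/2) = 3250929*(-1/2) = -3250929/2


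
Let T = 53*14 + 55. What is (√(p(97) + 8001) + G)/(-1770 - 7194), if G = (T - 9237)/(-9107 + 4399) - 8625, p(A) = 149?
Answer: 10149515/10550628 - 5*√326/8964 ≈ 0.95191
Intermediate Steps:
T = 797 (T = 742 + 55 = 797)
G = -10149515/1177 (G = (797 - 9237)/(-9107 + 4399) - 8625 = -8440/(-4708) - 8625 = -8440*(-1/4708) - 8625 = 2110/1177 - 8625 = -10149515/1177 ≈ -8623.2)
(√(p(97) + 8001) + G)/(-1770 - 7194) = (√(149 + 8001) - 10149515/1177)/(-1770 - 7194) = (√8150 - 10149515/1177)/(-8964) = (5*√326 - 10149515/1177)*(-1/8964) = (-10149515/1177 + 5*√326)*(-1/8964) = 10149515/10550628 - 5*√326/8964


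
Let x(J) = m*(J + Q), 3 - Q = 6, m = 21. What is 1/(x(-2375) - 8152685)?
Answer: -1/8202623 ≈ -1.2191e-7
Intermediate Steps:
Q = -3 (Q = 3 - 1*6 = 3 - 6 = -3)
x(J) = -63 + 21*J (x(J) = 21*(J - 3) = 21*(-3 + J) = -63 + 21*J)
1/(x(-2375) - 8152685) = 1/((-63 + 21*(-2375)) - 8152685) = 1/((-63 - 49875) - 8152685) = 1/(-49938 - 8152685) = 1/(-8202623) = -1/8202623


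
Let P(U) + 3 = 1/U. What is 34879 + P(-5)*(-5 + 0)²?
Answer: 34799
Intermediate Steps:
P(U) = -3 + 1/U
34879 + P(-5)*(-5 + 0)² = 34879 + (-3 + 1/(-5))*(-5 + 0)² = 34879 + (-3 - ⅕)*(-5)² = 34879 - 16/5*25 = 34879 - 80 = 34799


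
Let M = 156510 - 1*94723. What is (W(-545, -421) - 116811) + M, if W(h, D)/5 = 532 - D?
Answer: -50259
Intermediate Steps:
W(h, D) = 2660 - 5*D (W(h, D) = 5*(532 - D) = 2660 - 5*D)
M = 61787 (M = 156510 - 94723 = 61787)
(W(-545, -421) - 116811) + M = ((2660 - 5*(-421)) - 116811) + 61787 = ((2660 + 2105) - 116811) + 61787 = (4765 - 116811) + 61787 = -112046 + 61787 = -50259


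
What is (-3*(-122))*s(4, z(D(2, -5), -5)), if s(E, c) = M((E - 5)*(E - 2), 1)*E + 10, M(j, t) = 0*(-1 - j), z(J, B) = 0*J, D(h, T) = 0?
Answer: 3660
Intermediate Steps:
z(J, B) = 0
M(j, t) = 0
s(E, c) = 10 (s(E, c) = 0*E + 10 = 0 + 10 = 10)
(-3*(-122))*s(4, z(D(2, -5), -5)) = -3*(-122)*10 = 366*10 = 3660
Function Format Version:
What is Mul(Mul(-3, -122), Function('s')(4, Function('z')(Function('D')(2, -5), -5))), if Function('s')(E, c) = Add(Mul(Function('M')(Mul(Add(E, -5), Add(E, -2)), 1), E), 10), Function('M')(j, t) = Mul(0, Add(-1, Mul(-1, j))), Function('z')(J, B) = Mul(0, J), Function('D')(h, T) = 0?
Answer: 3660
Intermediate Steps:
Function('z')(J, B) = 0
Function('M')(j, t) = 0
Function('s')(E, c) = 10 (Function('s')(E, c) = Add(Mul(0, E), 10) = Add(0, 10) = 10)
Mul(Mul(-3, -122), Function('s')(4, Function('z')(Function('D')(2, -5), -5))) = Mul(Mul(-3, -122), 10) = Mul(366, 10) = 3660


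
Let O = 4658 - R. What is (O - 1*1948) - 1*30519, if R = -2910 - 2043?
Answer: -22856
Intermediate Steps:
R = -4953
O = 9611 (O = 4658 - 1*(-4953) = 4658 + 4953 = 9611)
(O - 1*1948) - 1*30519 = (9611 - 1*1948) - 1*30519 = (9611 - 1948) - 30519 = 7663 - 30519 = -22856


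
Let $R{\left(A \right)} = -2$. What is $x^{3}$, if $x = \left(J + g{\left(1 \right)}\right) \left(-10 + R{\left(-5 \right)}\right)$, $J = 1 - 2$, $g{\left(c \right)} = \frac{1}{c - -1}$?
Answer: $216$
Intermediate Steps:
$g{\left(c \right)} = \frac{1}{1 + c}$ ($g{\left(c \right)} = \frac{1}{c + 1} = \frac{1}{1 + c}$)
$J = -1$
$x = 6$ ($x = \left(-1 + \frac{1}{1 + 1}\right) \left(-10 - 2\right) = \left(-1 + \frac{1}{2}\right) \left(-12\right) = \left(- \frac{1}{2}\right) \left(-12\right) = 6$)
$x^{3} = 6^{3} = 216$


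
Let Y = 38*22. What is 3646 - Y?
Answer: 2810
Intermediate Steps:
Y = 836
3646 - Y = 3646 - 1*836 = 3646 - 836 = 2810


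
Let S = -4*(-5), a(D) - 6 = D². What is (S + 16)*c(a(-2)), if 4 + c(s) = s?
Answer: 216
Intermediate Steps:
a(D) = 6 + D²
c(s) = -4 + s
S = 20
(S + 16)*c(a(-2)) = (20 + 16)*(-4 + (6 + (-2)²)) = 36*(-4 + (6 + 4)) = 36*(-4 + 10) = 36*6 = 216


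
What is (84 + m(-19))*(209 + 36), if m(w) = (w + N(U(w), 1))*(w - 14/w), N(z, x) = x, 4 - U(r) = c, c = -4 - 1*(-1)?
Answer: 1921290/19 ≈ 1.0112e+5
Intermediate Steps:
c = -3 (c = -4 + 1 = -3)
U(r) = 7 (U(r) = 4 - 1*(-3) = 4 + 3 = 7)
m(w) = (1 + w)*(w - 14/w) (m(w) = (w + 1)*(w - 14/w) = (1 + w)*(w - 14/w))
(84 + m(-19))*(209 + 36) = (84 + (-14 - 19 + (-19)**2 - 14/(-19)))*(209 + 36) = (84 + (-14 - 19 + 361 - 14*(-1/19)))*245 = (84 + (-14 - 19 + 361 + 14/19))*245 = (84 + 6246/19)*245 = (7842/19)*245 = 1921290/19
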